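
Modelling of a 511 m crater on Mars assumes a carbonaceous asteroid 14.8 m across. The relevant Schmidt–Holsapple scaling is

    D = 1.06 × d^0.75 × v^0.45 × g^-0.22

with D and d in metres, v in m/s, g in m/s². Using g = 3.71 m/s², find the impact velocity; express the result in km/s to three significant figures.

v ≈ 19.5 km/s

Rearranging for v: v = [D / (1.06 · 14.8^0.75 · 3.71^-0.22)]^(1/0.45).
14.8^0.75 = 7.546
3.71^-0.22 = 0.7494
Denominator = 1.06 × 7.546 × 0.7494 = 5.994
D / 5.994 = 511 / 5.994 = 85.25
v = 85.25^(1/0.45) = 85.25^2.2222 = 19516 m/s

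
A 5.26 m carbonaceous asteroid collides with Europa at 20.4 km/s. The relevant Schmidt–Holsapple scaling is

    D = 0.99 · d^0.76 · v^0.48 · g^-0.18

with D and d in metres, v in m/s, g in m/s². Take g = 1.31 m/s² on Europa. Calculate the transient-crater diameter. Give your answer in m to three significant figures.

D ≈ 390 m

In SI units: v = 20400 m/s.
d^0.76 = 5.26^0.76 = 3.531
v^0.48 = 20400^0.48 = 117.1
g^-0.18 = 1.31^-0.18 = 0.9526
D = 0.99 × 3.531 × 117.1 × 0.9526 = 389.9 m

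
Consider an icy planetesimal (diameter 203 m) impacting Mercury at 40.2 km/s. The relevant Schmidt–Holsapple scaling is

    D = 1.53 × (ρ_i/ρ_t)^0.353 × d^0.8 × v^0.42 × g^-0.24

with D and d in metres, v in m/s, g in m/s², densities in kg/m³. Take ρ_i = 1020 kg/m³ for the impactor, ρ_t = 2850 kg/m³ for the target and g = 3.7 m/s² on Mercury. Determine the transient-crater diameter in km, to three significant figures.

In SI units: v = 40200 m/s.
(ρ_i/ρ_t)^0.353 = (1020/2850)^0.353 = 0.6958
d^0.8 = 203^0.8 = 70.15
v^0.42 = 40200^0.42 = 85.86
g^-0.24 = 3.7^-0.24 = 0.7305
D = 1.53 × 0.6958 × 70.15 × 85.86 × 0.7305 = 4684 m
   = 4.684 km

D ≈ 4.68 km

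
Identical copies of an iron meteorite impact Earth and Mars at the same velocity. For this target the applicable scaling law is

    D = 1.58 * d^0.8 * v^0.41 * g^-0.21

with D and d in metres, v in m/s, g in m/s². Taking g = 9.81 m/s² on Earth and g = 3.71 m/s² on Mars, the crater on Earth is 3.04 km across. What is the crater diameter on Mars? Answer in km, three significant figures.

All impactor-dependent factors cancel in the ratio, leaving D_Mars/D_Earth = (g_Mars/g_Earth)^-0.21.
(3.71/9.81)^-0.21 = 0.3782^-0.21 = 1.227
D_Mars = 1.227 × 3.04 km = 3.73 km

D ≈ 3.73 km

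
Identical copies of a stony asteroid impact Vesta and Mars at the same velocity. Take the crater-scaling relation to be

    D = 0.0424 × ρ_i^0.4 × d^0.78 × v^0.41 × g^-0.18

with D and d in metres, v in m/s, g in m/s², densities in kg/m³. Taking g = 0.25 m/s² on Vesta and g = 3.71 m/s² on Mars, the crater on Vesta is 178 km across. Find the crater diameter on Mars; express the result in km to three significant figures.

All impactor-dependent factors cancel in the ratio, leaving D_Mars/D_Vesta = (g_Mars/g_Vesta)^-0.18.
(3.71/0.25)^-0.18 = 14.84^-0.18 = 0.6154
D_Mars = 0.6154 × 178 km = 110 km

D ≈ 110 km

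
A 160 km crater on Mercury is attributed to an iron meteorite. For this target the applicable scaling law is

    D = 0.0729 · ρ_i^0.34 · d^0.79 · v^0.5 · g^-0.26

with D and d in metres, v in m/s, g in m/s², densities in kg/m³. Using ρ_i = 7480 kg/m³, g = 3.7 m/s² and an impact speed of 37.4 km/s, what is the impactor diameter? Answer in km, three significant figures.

d ≈ 4.49 km

Rearranging for d: d = [D / (0.0729 · 7480^0.34 · 37400^0.5 · 3.7^-0.26)]^(1/0.79).
D = 160000 m.
7480^0.34 = 20.76
37400^0.5 = 193.4
3.7^-0.26 = 0.7117
Denominator = 0.0729 × 20.76 × 193.4 × 0.7117 = 208.3
D / 208.3 = 160000 / 208.3 = 768.1
d = 768.1^(1/0.79) = 768.1^1.2658 = 4491 m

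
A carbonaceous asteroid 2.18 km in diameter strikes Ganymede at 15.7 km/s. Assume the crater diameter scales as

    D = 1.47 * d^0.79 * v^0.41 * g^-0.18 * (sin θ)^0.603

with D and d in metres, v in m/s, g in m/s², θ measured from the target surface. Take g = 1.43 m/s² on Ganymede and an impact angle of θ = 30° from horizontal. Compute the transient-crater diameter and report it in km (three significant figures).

D ≈ 20.7 km

In SI units: d = 2180 m, v = 15700 m/s.
d^0.79 = 2180^0.79 = 433.9
v^0.41 = 15700^0.41 = 52.52
g^-0.18 = 1.43^-0.18 = 0.9376
(sin 30°)^0.603 = 0.5000^0.603 = 0.6584
D = 1.47 × 433.9 × 52.52 × 0.9376 × 0.6584 = 20679 m
   = 20.68 km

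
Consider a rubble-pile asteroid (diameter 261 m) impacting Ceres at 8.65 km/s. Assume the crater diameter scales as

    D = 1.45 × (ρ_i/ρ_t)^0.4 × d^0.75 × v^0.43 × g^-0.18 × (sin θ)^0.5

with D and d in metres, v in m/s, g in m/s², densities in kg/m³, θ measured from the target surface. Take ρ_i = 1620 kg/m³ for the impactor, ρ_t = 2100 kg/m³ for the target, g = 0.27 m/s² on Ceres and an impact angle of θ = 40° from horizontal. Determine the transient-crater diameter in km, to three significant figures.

D ≈ 4.25 km

In SI units: v = 8650 m/s.
(ρ_i/ρ_t)^0.4 = (1620/2100)^0.4 = 0.9014
d^0.75 = 261^0.75 = 64.94
v^0.43 = 8650^0.43 = 49.31
g^-0.18 = 0.27^-0.18 = 1.266
(sin 40°)^0.5 = 0.6428^0.5 = 0.8017
D = 1.45 × 0.9014 × 64.94 × 49.31 × 1.266 × 0.8017 = 4248 m
   = 4.248 km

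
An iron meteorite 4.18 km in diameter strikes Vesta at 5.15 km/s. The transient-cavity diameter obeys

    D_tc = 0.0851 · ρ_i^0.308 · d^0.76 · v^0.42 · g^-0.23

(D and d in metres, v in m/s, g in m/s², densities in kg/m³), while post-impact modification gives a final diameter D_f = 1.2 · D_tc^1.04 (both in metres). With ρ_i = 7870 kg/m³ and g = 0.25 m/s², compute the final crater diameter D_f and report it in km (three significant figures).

In SI: d = 4180 m, v = 5150 m/s.
ρ_i^0.308 = 7870^0.308 = 15.85
d^0.76 = 4180^0.76 = 565.1
v^0.42 = 5150^0.42 = 36.22
g^-0.23 = 0.25^-0.23 = 1.376
D_tc = 0.0851 × 15.85 × 565.1 × 36.22 × 1.376 = 37990 m
D_f = 1.2 × (37990)^1.04 = 69508 m
     = 69.51 km

D_f ≈ 69.5 km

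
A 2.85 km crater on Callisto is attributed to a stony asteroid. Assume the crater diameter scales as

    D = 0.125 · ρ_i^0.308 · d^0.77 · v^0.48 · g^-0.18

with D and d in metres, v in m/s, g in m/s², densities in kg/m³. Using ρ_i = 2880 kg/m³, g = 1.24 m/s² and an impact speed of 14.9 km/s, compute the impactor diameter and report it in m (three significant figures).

Rearranging for d: d = [D / (0.125 · 2880^0.308 · 14900^0.48 · 1.24^-0.18)]^(1/0.77).
D = 2850 m.
2880^0.308 = 11.63
14900^0.48 = 100.7
1.24^-0.18 = 0.9620
Denominator = 0.125 × 11.63 × 100.7 × 0.9620 = 140.8
D / 140.8 = 2850 / 140.8 = 20.24
d = 20.24^(1/0.77) = 20.24^1.2987 = 49.70 m

d ≈ 49.7 m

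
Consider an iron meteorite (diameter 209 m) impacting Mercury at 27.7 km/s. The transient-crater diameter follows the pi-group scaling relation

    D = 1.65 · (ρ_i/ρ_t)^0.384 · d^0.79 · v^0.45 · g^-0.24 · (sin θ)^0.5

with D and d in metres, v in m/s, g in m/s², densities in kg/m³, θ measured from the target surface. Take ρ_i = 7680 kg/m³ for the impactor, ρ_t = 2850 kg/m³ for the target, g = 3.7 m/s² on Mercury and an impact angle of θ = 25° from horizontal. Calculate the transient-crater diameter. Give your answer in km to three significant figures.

D ≈ 7.79 km

In SI units: v = 27700 m/s.
(ρ_i/ρ_t)^0.384 = (7680/2850)^0.384 = 1.463
d^0.79 = 209^0.79 = 68.06
v^0.45 = 27700^0.45 = 99.80
g^-0.24 = 3.7^-0.24 = 0.7305
(sin 25°)^0.5 = 0.4226^0.5 = 0.6501
D = 1.65 × 1.463 × 68.06 × 99.80 × 0.7305 × 0.6501 = 7787 m
   = 7.787 km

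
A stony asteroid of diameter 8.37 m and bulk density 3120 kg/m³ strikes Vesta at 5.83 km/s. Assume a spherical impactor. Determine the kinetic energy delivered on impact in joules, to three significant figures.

E ≈ 1.63 × 10^13 J

v = 5830 m/s.
Mass m = (π/6) ρ d³ = (π/6) × 3120 × (8.37)³ = 9.579 × 10^5 kg
E = ½ m v² = 0.5 × 9.579 × 10^5 × (5830)² = 1.628 × 10^13 J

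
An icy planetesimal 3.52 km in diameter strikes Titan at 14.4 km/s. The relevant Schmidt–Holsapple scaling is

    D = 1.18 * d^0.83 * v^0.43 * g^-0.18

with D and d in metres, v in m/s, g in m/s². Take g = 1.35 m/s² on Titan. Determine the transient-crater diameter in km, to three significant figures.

In SI units: d = 3520 m, v = 14400 m/s.
d^0.83 = 3520^0.83 = 878.3
v^0.43 = 14400^0.43 = 61.39
g^-0.18 = 1.35^-0.18 = 0.9474
D = 1.18 × 878.3 × 61.39 × 0.9474 = 60278 m
   = 60.28 km

D ≈ 60.3 km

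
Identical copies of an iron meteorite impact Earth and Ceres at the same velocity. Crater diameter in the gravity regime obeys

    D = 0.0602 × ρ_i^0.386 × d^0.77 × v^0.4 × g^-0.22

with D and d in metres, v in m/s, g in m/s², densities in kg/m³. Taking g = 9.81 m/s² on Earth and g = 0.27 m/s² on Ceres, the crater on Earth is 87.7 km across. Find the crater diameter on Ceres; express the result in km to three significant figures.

All impactor-dependent factors cancel in the ratio, leaving D_Ceres/D_Earth = (g_Ceres/g_Earth)^-0.22.
(0.27/9.81)^-0.22 = 0.02752^-0.22 = 2.204
D_Ceres = 2.204 × 87.7 km = 193 km

D ≈ 193 km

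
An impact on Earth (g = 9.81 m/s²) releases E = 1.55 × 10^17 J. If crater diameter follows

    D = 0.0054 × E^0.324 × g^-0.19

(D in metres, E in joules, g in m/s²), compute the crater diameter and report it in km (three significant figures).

E^0.324 = (1.55 × 10^17)^0.324 = 3.713 × 10^5
g^-0.19 = 9.81^-0.19 = 0.6480
D = 0.0054 × 3.713 × 10^5 × 0.6480 = 1299 m
   = 1.299 km

D ≈ 1.30 km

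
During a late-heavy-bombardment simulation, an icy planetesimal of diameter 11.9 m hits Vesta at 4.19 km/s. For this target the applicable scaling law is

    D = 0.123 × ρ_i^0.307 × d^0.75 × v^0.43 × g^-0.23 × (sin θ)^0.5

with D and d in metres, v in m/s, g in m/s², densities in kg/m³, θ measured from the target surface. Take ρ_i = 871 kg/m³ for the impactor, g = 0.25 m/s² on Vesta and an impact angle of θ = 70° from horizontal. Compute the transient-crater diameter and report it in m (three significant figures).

D ≈ 303 m

In SI units: v = 4190 m/s.
ρ_i^0.307 = 871^0.307 = 7.991
d^0.75 = 11.9^0.75 = 6.407
v^0.43 = 4190^0.43 = 36.10
g^-0.23 = 0.25^-0.23 = 1.376
(sin 70°)^0.5 = 0.9397^0.5 = 0.9694
D = 0.123 × 7.991 × 6.407 × 36.10 × 1.376 × 0.9694 = 303.2 m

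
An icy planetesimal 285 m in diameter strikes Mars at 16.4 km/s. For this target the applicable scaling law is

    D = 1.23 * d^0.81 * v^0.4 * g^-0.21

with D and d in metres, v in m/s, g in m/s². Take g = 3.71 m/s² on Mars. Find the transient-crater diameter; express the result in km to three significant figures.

D ≈ 4.41 km

In SI units: v = 16400 m/s.
d^0.81 = 285^0.81 = 97.37
v^0.4 = 16400^0.4 = 48.52
g^-0.21 = 3.71^-0.21 = 0.7593
D = 1.23 × 97.37 × 48.52 × 0.7593 = 4412 m
   = 4.412 km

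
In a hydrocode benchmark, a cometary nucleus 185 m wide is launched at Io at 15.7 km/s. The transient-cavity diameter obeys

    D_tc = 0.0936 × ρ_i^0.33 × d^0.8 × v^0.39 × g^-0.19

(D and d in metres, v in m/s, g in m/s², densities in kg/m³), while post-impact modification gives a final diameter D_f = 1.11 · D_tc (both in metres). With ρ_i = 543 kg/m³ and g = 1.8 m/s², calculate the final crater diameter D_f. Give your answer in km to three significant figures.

v = 15700 m/s.
ρ_i^0.33 = 543^0.33 = 7.989
d^0.8 = 185^0.8 = 65.12
v^0.39 = 15700^0.39 = 43.29
g^-0.19 = 1.8^-0.19 = 0.8943
D_tc = 0.0936 × 7.989 × 65.12 × 43.29 × 0.8943 = 1885 m
D_f = 1.11 × 1885 = 2092 m
     = 2.092 km

D_f ≈ 2.09 km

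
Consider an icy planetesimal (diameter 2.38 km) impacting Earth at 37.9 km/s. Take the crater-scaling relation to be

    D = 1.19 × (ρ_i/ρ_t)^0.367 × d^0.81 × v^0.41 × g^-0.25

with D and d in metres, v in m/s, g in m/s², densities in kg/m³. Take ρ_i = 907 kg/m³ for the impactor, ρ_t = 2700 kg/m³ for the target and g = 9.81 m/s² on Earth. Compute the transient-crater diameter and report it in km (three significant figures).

In SI units: d = 2380 m, v = 37900 m/s.
(ρ_i/ρ_t)^0.367 = (907/2700)^0.367 = 0.6701
d^0.81 = 2380^0.81 = 543.3
v^0.41 = 37900^0.41 = 75.38
g^-0.25 = 9.81^-0.25 = 0.5650
D = 1.19 × 0.6701 × 543.3 × 75.38 × 0.5650 = 18451 m
   = 18.45 km

D ≈ 18.5 km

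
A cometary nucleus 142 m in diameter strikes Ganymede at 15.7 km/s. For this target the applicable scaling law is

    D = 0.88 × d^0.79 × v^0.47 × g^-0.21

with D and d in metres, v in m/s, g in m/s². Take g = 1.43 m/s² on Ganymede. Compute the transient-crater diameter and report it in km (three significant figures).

D ≈ 3.84 km

In SI units: v = 15700 m/s.
d^0.79 = 142^0.79 = 50.15
v^0.47 = 15700^0.47 = 93.77
g^-0.21 = 1.43^-0.21 = 0.9276
D = 0.88 × 50.15 × 93.77 × 0.9276 = 3839 m
   = 3.839 km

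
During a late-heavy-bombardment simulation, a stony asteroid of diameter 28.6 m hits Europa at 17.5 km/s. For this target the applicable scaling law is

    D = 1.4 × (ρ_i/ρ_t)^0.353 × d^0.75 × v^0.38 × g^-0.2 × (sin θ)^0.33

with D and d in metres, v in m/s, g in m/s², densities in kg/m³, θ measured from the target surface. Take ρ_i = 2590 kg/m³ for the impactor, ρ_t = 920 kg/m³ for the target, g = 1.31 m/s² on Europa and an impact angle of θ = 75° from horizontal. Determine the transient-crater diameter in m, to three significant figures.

D ≈ 957 m

In SI units: v = 17500 m/s.
(ρ_i/ρ_t)^0.353 = (2590/920)^0.353 = 1.441
d^0.75 = 28.6^0.75 = 12.37
v^0.38 = 17500^0.38 = 40.96
g^-0.2 = 1.31^-0.2 = 0.9474
(sin 75°)^0.33 = 0.9659^0.33 = 0.9886
D = 1.4 × 1.441 × 12.37 × 40.96 × 0.9474 × 0.9886 = 957.4 m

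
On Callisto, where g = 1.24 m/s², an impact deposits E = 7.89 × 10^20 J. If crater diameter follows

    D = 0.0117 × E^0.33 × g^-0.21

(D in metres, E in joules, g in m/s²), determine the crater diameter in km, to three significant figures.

D ≈ 88.0 km

E^0.33 = (7.89 × 10^20)^0.33 = 7.871 × 10^6
g^-0.21 = 1.24^-0.21 = 0.9558
D = 0.0117 × 7.871 × 10^6 × 0.9558 = 88020 m
   = 88.02 km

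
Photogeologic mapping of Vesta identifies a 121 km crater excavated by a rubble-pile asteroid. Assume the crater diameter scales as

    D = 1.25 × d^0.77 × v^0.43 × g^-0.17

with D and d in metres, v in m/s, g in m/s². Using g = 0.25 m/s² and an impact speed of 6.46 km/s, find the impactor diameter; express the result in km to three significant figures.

d ≈ 16.4 km

Rearranging for d: d = [D / (1.25 · 6460^0.43 · 0.25^-0.17)]^(1/0.77).
D = 121000 m.
6460^0.43 = 43.49
0.25^-0.17 = 1.266
Denominator = 1.25 × 43.49 × 1.266 = 68.82
D / 68.82 = 121000 / 68.82 = 1758
d = 1758^(1/0.77) = 1758^1.2987 = 16380 m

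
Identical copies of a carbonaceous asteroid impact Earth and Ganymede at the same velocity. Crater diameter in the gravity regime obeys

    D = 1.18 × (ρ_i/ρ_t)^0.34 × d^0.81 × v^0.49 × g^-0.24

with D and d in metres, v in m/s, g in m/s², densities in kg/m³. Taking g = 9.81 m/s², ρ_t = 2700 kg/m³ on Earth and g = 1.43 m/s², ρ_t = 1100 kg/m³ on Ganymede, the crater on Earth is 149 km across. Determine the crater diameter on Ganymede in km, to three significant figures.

D ≈ 321 km

The impactor-only factors (d, v, ρ_i) cancel in the ratio, leaving D_Ganymede/D_Earth = (g_Ganymede/g_Earth)^-0.24 · (ρ_t,Earth/ρ_t,Ganymede)^0.34.
(1.43/9.81)^-0.24 = 0.1458^-0.24 = 1.587
(2700/1100)^0.34 = 2.455^0.34 = 1.357
Ratio = 1.587 × 1.357 = 2.154
D_Ganymede = 2.154 × 149 km = 321 km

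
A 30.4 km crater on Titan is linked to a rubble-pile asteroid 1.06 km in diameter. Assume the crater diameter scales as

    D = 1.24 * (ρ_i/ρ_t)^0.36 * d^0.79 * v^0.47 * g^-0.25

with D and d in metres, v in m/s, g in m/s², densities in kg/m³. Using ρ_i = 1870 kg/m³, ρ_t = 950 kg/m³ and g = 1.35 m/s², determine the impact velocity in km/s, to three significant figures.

v ≈ 12.5 km/s

Rearranging for v: v = [D / (1.24 · (1870/950)^0.36 · 1060^0.79 · 1.35^-0.25)]^(1/0.47).
D = 30400 m.
(1870/950)^0.36 = 1.276
1060^0.79 = 245.5
1.35^-0.25 = 0.9277
Denominator = 1.24 × 1.276 × 245.5 × 0.9277 = 360.4
D / 360.4 = 30400 / 360.4 = 84.35
v = 84.35^(1/0.47) = 84.35^2.1277 = 12535 m/s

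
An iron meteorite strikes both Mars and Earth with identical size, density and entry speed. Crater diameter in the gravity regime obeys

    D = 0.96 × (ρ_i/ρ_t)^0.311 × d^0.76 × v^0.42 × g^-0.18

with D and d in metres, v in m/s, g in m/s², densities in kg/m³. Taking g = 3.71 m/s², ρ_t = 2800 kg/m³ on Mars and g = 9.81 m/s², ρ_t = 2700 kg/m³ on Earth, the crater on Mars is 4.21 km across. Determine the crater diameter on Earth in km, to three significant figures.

D ≈ 3.57 km

The impactor-only factors (d, v, ρ_i) cancel in the ratio, leaving D_Earth/D_Mars = (g_Earth/g_Mars)^-0.18 · (ρ_t,Mars/ρ_t,Earth)^0.311.
(9.81/3.71)^-0.18 = 2.644^-0.18 = 0.8394
(2800/2700)^0.311 = 1.037^0.311 = 1.011
Ratio = 0.8394 × 1.011 = 0.8486
D_Earth = 0.8486 × 4.21 km = 3.57 km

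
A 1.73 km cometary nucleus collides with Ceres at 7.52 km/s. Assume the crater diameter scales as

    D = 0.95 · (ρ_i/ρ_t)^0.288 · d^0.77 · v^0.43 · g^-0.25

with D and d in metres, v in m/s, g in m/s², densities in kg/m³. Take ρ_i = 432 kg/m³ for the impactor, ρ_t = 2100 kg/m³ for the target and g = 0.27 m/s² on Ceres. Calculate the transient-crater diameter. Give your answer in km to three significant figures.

In SI units: d = 1730 m, v = 7520 m/s.
(ρ_i/ρ_t)^0.288 = (432/2100)^0.288 = 0.6342
d^0.77 = 1730^0.77 = 311.4
v^0.43 = 7520^0.43 = 46.43
g^-0.25 = 0.27^-0.25 = 1.387
D = 0.95 × 0.6342 × 311.4 × 46.43 × 1.387 = 12082 m
   = 12.08 km

D ≈ 12.1 km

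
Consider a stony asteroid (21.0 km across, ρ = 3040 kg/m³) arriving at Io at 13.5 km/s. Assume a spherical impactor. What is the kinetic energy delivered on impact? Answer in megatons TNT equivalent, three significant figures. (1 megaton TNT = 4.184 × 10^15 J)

E ≈ 3.21 × 10^8 Mt TNT

d = 21000 m; v = 13500 m/s.
Mass m = (π/6) ρ d³ = (π/6) × 3040 × (21000)³ = 1.474 × 10^16 kg
E = ½ m v² = 0.5 × 1.474 × 10^16 × (13500)² = 1.343 × 10^24 J
   = 1.343 × 10^24 / 4.184×10^15 = 3.210 × 10^8 Mt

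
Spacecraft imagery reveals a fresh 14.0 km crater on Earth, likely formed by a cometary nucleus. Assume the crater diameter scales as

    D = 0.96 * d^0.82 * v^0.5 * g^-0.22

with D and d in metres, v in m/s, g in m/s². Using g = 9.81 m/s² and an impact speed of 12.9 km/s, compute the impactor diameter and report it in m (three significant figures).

Rearranging for d: d = [D / (0.96 · 12900^0.5 · 9.81^-0.22)]^(1/0.82).
D = 14000 m.
12900^0.5 = 113.6
9.81^-0.22 = 0.6051
Denominator = 0.96 × 113.6 × 0.6051 = 65.99
D / 65.99 = 14000 / 65.99 = 212.2
d = 212.2^(1/0.82) = 212.2^1.2195 = 687.8 m

d ≈ 688 m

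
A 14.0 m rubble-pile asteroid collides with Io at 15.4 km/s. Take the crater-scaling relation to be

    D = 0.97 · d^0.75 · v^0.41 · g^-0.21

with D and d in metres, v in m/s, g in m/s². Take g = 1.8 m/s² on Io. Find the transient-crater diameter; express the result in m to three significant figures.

D ≈ 323 m

In SI units: v = 15400 m/s.
d^0.75 = 14^0.75 = 7.238
v^0.41 = 15400^0.41 = 52.11
g^-0.21 = 1.8^-0.21 = 0.8839
D = 0.97 × 7.238 × 52.11 × 0.8839 = 323.4 m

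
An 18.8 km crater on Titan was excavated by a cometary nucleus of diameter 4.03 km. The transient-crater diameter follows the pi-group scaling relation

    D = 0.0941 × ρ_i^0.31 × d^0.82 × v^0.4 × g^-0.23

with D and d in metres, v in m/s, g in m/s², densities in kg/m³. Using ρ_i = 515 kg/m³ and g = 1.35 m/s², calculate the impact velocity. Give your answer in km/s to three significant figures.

Rearranging for v: v = [D / (0.0941 · 515^0.31 · 4030^0.82 · 1.35^-0.23)]^(1/0.4).
D = 18800 m.
515^0.31 = 6.929
4030^0.82 = 904.4
1.35^-0.23 = 0.9333
Denominator = 0.0941 × 6.929 × 904.4 × 0.9333 = 550.4
D / 550.4 = 18800 / 550.4 = 34.16
v = 34.16^(1/0.4) = 34.16^2.5 = 6820 m/s

v ≈ 6.82 km/s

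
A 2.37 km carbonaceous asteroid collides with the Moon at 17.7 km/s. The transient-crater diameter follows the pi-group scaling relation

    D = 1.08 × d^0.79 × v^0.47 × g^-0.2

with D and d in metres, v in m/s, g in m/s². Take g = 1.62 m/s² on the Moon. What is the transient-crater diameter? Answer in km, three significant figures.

D ≈ 45.1 km

In SI units: d = 2370 m, v = 17700 m/s.
d^0.79 = 2370^0.79 = 463.5
v^0.47 = 17700^0.47 = 99.21
g^-0.2 = 1.62^-0.2 = 0.9080
D = 1.08 × 463.5 × 99.21 × 0.9080 = 45094 m
   = 45.09 km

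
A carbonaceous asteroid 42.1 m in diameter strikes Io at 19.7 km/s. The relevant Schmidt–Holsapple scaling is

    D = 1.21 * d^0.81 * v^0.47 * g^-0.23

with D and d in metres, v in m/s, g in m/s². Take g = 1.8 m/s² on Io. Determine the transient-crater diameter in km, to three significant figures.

D ≈ 2.28 km

In SI units: v = 19700 m/s.
d^0.81 = 42.1^0.81 = 20.69
v^0.47 = 19700^0.47 = 104.3
g^-0.23 = 1.8^-0.23 = 0.8735
D = 1.21 × 20.69 × 104.3 × 0.8735 = 2281 m
   = 2.281 km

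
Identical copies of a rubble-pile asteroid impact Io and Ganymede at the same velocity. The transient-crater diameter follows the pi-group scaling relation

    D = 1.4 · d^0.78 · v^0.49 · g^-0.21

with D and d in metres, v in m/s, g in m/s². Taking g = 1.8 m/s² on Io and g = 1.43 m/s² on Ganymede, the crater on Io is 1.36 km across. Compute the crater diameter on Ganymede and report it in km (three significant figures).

All impactor-dependent factors cancel in the ratio, leaving D_Ganymede/D_Io = (g_Ganymede/g_Io)^-0.21.
(1.43/1.8)^-0.21 = 0.7944^-0.21 = 1.050
D_Ganymede = 1.050 × 1.36 km = 1.43 km

D ≈ 1.43 km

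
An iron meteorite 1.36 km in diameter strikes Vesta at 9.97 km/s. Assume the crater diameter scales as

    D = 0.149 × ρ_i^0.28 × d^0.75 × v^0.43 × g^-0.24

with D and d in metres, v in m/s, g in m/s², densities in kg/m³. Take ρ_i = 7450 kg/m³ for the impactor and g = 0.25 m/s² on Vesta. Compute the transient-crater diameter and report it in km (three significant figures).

In SI units: d = 1360 m, v = 9970 m/s.
ρ_i^0.28 = 7450^0.28 = 12.14
d^0.75 = 1360^0.75 = 224.0
v^0.43 = 9970^0.43 = 52.41
g^-0.24 = 0.25^-0.24 = 1.395
D = 0.149 × 12.14 × 224.0 × 52.41 × 1.395 = 29624 m
   = 29.62 km

D ≈ 29.6 km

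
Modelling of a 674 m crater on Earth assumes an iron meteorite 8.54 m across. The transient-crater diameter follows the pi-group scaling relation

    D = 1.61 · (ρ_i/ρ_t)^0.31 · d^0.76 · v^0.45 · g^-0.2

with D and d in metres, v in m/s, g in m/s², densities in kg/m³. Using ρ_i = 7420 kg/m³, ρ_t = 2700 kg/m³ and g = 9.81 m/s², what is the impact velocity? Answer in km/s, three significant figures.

v ≈ 24.6 km/s

Rearranging for v: v = [D / (1.61 · (7420/2700)^0.31 · 8.54^0.76 · 9.81^-0.2)]^(1/0.45).
(7420/2700)^0.31 = 1.368
8.54^0.76 = 5.104
9.81^-0.2 = 0.6334
Denominator = 1.61 × 1.368 × 5.104 × 0.6334 = 7.120
D / 7.120 = 674 / 7.120 = 94.66
v = 94.66^(1/0.45) = 94.66^2.2222 = 24628 m/s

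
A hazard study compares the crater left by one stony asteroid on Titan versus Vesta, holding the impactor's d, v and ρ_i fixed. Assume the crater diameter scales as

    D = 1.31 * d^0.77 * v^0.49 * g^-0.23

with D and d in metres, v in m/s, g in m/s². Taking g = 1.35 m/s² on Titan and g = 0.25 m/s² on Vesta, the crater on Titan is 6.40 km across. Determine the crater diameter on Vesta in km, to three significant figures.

All impactor-dependent factors cancel in the ratio, leaving D_Vesta/D_Titan = (g_Vesta/g_Titan)^-0.23.
(0.25/1.35)^-0.23 = 0.1852^-0.23 = 1.474
D_Vesta = 1.474 × 6.40 km = 9.43 km

D ≈ 9.43 km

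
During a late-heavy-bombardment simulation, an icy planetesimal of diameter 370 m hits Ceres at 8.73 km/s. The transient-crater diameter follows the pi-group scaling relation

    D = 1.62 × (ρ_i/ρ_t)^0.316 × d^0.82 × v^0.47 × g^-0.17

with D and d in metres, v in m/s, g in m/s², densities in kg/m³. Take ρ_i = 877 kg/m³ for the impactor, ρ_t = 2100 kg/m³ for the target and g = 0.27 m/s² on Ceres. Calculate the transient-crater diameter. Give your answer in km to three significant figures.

In SI units: v = 8730 m/s.
(ρ_i/ρ_t)^0.316 = (877/2100)^0.316 = 0.7589
d^0.82 = 370^0.82 = 127.6
v^0.47 = 8730^0.47 = 71.17
g^-0.17 = 0.27^-0.17 = 1.249
D = 1.62 × 0.7589 × 127.6 × 71.17 × 1.249 = 13945 m
   = 13.94 km

D ≈ 13.9 km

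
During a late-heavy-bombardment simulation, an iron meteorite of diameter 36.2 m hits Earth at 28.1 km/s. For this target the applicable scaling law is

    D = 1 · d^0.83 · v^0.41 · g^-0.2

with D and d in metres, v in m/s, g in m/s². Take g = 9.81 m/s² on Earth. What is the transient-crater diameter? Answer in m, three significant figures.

D ≈ 831 m

In SI units: v = 28100 m/s.
d^0.83 = 36.2^0.83 = 19.67
v^0.41 = 28100^0.41 = 66.68
g^-0.2 = 9.81^-0.2 = 0.6334
D = 1 × 19.67 × 66.68 × 0.6334 = 830.8 m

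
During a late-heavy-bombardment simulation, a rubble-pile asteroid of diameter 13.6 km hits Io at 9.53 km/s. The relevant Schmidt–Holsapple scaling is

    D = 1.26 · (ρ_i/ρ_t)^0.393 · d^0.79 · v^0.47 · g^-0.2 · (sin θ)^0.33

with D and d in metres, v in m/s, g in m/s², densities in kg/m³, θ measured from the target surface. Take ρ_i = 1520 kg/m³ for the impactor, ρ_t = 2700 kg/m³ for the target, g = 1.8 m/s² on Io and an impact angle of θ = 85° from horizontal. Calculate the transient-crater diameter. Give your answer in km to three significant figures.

In SI units: d = 13600 m, v = 9530 m/s.
(ρ_i/ρ_t)^0.393 = (1520/2700)^0.393 = 0.7979
d^0.79 = 13600^0.79 = 1843
v^0.47 = 9530^0.47 = 74.16
g^-0.2 = 1.8^-0.2 = 0.8891
(sin 85°)^0.33 = 0.9962^0.33 = 0.9987
D = 1.26 × 0.7979 × 1843 × 74.16 × 0.8891 × 0.9987 = 1.220 × 10^5 m
   = 122.0 km

D ≈ 122 km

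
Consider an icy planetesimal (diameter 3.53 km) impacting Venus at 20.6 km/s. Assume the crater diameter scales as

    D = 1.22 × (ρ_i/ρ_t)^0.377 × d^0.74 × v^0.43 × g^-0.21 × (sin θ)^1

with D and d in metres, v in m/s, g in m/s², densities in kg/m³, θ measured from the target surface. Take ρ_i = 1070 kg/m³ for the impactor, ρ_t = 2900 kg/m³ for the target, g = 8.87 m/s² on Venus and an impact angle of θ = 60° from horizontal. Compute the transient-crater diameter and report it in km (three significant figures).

In SI units: d = 3530 m, v = 20600 m/s.
(ρ_i/ρ_t)^0.377 = (1070/2900)^0.377 = 0.6867
d^0.74 = 3530^0.74 = 422.0
v^0.43 = 20600^0.43 = 71.61
g^-0.21 = 8.87^-0.21 = 0.6323
(sin 60°)^1 = 0.8660^1 = 0.8660
D = 1.22 × 0.6867 × 422.0 × 71.61 × 0.6323 × 0.8660 = 13863 m
   = 13.86 km

D ≈ 13.9 km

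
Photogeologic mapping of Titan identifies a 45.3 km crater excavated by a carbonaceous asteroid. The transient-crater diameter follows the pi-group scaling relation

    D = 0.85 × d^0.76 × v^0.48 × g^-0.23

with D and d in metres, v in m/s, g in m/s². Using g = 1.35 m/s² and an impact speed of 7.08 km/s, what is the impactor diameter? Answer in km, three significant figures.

d ≈ 6.72 km

Rearranging for d: d = [D / (0.85 · 7080^0.48 · 1.35^-0.23)]^(1/0.76).
D = 45300 m.
7080^0.48 = 70.47
1.35^-0.23 = 0.9333
Denominator = 0.85 × 70.47 × 0.9333 = 55.90
D / 55.90 = 45300 / 55.90 = 810.4
d = 810.4^(1/0.76) = 810.4^1.3158 = 6718 m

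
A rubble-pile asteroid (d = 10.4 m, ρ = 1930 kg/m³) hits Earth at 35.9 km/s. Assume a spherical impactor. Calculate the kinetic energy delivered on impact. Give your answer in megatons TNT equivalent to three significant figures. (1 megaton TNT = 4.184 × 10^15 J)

E ≈ 0.175 Mt TNT

v = 35900 m/s.
Mass m = (π/6) ρ d³ = (π/6) × 1930 × (10.4)³ = 1.137 × 10^6 kg
E = ½ m v² = 0.5 × 1.137 × 10^6 × (35900)² = 7.327 × 10^14 J
   = 7.327 × 10^14 / 4.184×10^15 = 0.1751 Mt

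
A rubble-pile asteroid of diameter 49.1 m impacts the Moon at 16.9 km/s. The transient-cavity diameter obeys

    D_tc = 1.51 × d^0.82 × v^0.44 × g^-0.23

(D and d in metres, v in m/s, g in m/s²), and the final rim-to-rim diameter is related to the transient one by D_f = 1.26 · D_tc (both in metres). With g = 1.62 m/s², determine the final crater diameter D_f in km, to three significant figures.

D_f ≈ 3.01 km

v = 16900 m/s.
d^0.82 = 49.1^0.82 = 24.36
v^0.44 = 16900^0.44 = 72.49
g^-0.23 = 1.62^-0.23 = 0.8950
D_tc = 1.51 × 24.36 × 72.49 × 0.8950 = 2386 m
D_f = 1.26 × 2386 = 3006 m
     = 3.006 km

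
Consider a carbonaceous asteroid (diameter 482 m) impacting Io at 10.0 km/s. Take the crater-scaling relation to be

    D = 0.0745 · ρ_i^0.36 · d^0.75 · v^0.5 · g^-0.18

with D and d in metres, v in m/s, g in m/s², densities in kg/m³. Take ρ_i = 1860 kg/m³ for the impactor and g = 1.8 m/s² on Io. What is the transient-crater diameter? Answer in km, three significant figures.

In SI units: v = 10000 m/s.
ρ_i^0.36 = 1860^0.36 = 15.03
d^0.75 = 482^0.75 = 102.9
v^0.5 = 10000^0.5 = 100.0
g^-0.18 = 1.8^-0.18 = 0.8996
D = 0.0745 × 15.03 × 102.9 × 100.0 × 0.8996 = 10365 m
   = 10.37 km

D ≈ 10.4 km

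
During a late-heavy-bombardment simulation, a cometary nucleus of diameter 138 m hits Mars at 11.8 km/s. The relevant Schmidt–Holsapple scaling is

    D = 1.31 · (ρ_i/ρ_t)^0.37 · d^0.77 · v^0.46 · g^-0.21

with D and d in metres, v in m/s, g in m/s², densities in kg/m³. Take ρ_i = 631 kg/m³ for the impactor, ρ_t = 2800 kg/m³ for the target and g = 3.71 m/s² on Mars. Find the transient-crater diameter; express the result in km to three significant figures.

D ≈ 1.90 km

In SI units: v = 11800 m/s.
(ρ_i/ρ_t)^0.37 = (631/2800)^0.37 = 0.5762
d^0.77 = 138^0.77 = 44.43
v^0.46 = 11800^0.46 = 74.66
g^-0.21 = 3.71^-0.21 = 0.7593
D = 1.31 × 0.5762 × 44.43 × 74.66 × 0.7593 = 1901 m
   = 1.901 km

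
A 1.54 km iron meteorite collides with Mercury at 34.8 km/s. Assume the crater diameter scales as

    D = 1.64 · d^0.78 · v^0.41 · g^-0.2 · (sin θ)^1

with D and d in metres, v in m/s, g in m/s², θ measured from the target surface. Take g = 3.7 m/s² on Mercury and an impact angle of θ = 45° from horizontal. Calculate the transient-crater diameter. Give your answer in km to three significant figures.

In SI units: d = 1540 m, v = 34800 m/s.
d^0.78 = 1540^0.78 = 306.4
v^0.41 = 34800^0.41 = 72.79
g^-0.2 = 3.7^-0.2 = 0.7698
(sin 45°)^1 = 0.7071^1 = 0.7071
D = 1.64 × 306.4 × 72.79 × 0.7698 × 0.7071 = 19910 m
   = 19.91 km

D ≈ 19.9 km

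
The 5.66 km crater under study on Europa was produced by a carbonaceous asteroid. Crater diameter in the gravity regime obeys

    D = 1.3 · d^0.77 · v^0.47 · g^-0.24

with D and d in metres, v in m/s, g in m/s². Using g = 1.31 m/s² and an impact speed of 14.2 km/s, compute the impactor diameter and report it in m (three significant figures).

Rearranging for d: d = [D / (1.3 · 14200^0.47 · 1.31^-0.24)]^(1/0.77).
D = 5660 m.
14200^0.47 = 89.45
1.31^-0.24 = 0.9372
Denominator = 1.3 × 89.45 × 0.9372 = 109.0
D / 109.0 = 5660 / 109.0 = 51.93
d = 51.93^(1/0.77) = 51.93^1.2987 = 169.0 m

d ≈ 169 m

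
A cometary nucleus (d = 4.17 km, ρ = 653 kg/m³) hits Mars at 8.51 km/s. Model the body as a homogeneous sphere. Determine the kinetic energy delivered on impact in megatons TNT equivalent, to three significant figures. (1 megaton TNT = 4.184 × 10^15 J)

E ≈ 2.15 × 10^5 Mt TNT

d = 4170 m; v = 8510 m/s.
Mass m = (π/6) ρ d³ = (π/6) × 653 × (4170)³ = 2.479 × 10^13 kg
E = ½ m v² = 0.5 × 2.479 × 10^13 × (8510)² = 8.976 × 10^20 J
   = 8.976 × 10^20 / 4.184×10^15 = 2.145 × 10^5 Mt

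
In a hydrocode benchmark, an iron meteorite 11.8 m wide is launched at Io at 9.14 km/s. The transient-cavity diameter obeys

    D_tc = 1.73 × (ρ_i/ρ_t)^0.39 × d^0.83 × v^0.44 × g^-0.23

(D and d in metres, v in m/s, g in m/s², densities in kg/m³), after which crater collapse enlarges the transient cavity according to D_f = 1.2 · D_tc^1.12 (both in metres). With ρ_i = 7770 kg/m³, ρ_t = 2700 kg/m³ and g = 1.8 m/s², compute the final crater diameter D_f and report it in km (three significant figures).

v = 9140 m/s.
(ρ_i/ρ_t)^0.39 = (7770/2700)^0.39 = 1.510
d^0.83 = 11.8^0.83 = 7.756
v^0.44 = 9140^0.44 = 55.31
g^-0.23 = 1.8^-0.23 = 0.8735
D_tc = 1.73 × 1.510 × 7.756 × 55.31 × 0.8735 = 978.9 m
D_f = 1.2 × (978.9)^1.12 = 2684 m
     = 2.684 km

D_f ≈ 2.68 km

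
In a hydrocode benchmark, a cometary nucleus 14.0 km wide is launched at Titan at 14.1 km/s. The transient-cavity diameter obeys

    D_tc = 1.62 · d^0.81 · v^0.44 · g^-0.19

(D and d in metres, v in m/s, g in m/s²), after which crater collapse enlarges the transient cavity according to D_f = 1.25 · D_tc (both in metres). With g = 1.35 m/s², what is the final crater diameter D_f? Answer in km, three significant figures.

D_f ≈ 292 km

In SI: d = 14000 m, v = 14100 m/s.
d^0.81 = 14000^0.81 = 2282
v^0.44 = 14100^0.44 = 66.94
g^-0.19 = 1.35^-0.19 = 0.9446
D_tc = 1.62 × 2282 × 66.94 × 0.9446 = 2.338 × 10^5 m
D_f = 1.25 × 2.338 × 10^5 = 2.922 × 10^5 m
     = 292.2 km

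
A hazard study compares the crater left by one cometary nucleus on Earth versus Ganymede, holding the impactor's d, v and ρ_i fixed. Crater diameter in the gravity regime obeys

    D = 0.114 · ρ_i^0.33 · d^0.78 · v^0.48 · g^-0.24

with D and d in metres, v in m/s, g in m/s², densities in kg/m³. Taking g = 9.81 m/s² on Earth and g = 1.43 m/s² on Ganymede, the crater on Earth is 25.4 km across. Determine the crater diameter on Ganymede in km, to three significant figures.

All impactor-dependent factors cancel in the ratio, leaving D_Ganymede/D_Earth = (g_Ganymede/g_Earth)^-0.24.
(1.43/9.81)^-0.24 = 0.1458^-0.24 = 1.587
D_Ganymede = 1.587 × 25.4 km = 40.3 km

D ≈ 40.3 km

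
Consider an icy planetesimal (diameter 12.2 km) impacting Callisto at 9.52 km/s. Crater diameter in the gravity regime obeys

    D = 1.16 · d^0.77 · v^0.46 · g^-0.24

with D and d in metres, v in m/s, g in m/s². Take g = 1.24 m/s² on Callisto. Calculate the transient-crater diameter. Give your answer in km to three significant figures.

In SI units: d = 12200 m, v = 9520 m/s.
d^0.77 = 12200^0.77 = 1401
v^0.46 = 9520^0.46 = 67.64
g^-0.24 = 1.24^-0.24 = 0.9497
D = 1.16 × 1401 × 67.64 × 0.9497 = 1.044 × 10^5 m
   = 104.4 km

D ≈ 104 km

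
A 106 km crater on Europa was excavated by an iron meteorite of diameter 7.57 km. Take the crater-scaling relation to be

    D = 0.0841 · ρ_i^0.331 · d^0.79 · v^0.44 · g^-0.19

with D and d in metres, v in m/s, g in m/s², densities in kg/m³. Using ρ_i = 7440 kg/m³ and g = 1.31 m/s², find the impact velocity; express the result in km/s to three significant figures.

Rearranging for v: v = [D / (0.0841 · 7440^0.331 · 7570^0.79 · 1.31^-0.19)]^(1/0.44).
D = 106000 m.
7440^0.331 = 19.12
7570^0.79 = 1160
1.31^-0.19 = 0.9500
Denominator = 0.0841 × 19.12 × 1160 × 0.9500 = 1772
D / 1772 = 106000 / 1772 = 59.82
v = 59.82^(1/0.44) = 59.82^2.2727 = 10920 m/s

v ≈ 10.9 km/s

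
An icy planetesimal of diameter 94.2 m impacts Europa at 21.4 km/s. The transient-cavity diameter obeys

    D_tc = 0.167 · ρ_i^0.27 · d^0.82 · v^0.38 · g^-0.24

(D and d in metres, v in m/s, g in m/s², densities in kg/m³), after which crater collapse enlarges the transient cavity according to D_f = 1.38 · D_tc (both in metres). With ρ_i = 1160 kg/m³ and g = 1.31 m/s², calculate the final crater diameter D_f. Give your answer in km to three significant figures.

v = 21400 m/s.
ρ_i^0.27 = 1160^0.27 = 6.721
d^0.82 = 94.2^0.82 = 41.56
v^0.38 = 21400^0.38 = 44.21
g^-0.24 = 1.31^-0.24 = 0.9372
D_tc = 0.167 × 6.721 × 41.56 × 44.21 × 0.9372 = 1933 m
D_f = 1.38 × 1933 = 2668 m
     = 2.668 km

D_f ≈ 2.67 km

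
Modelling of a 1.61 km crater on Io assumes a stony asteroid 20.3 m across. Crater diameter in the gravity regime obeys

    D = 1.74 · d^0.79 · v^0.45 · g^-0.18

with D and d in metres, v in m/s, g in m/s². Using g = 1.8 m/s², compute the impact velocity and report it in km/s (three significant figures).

v ≈ 25.0 km/s

Rearranging for v: v = [D / (1.74 · 20.3^0.79 · 1.8^-0.18)]^(1/0.45).
D = 1610 m.
20.3^0.79 = 10.79
1.8^-0.18 = 0.8996
Denominator = 1.74 × 10.79 × 0.8996 = 16.89
D / 16.89 = 1610 / 16.89 = 95.32
v = 95.32^(1/0.45) = 95.32^2.2222 = 25012 m/s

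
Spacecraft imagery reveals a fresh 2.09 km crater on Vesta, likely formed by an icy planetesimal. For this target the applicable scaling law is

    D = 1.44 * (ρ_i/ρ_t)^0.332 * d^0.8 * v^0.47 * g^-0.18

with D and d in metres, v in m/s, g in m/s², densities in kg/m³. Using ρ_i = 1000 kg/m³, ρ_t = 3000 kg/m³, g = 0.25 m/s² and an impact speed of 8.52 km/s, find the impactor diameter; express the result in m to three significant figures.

d ≈ 50.8 m

Rearranging for d: d = [D / (1.44 · (1000/3000)^0.332 · 8520^0.47 · 0.25^-0.18)]^(1/0.8).
D = 2090 m.
(1000/3000)^0.332 = 0.6944
8520^0.47 = 70.36
0.25^-0.18 = 1.283
Denominator = 1.44 × 0.6944 × 70.36 × 1.283 = 90.27
D / 90.27 = 2090 / 90.27 = 23.15
d = 23.15^(1/0.8) = 23.15^1.25 = 50.78 m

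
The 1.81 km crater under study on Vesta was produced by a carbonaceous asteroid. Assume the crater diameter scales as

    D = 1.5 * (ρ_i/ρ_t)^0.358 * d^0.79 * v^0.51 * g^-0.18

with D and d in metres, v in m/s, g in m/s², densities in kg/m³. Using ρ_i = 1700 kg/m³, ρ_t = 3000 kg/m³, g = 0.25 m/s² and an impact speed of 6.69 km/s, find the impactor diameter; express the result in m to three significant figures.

d ≈ 25.5 m

Rearranging for d: d = [D / (1.5 · (1700/3000)^0.358 · 6690^0.51 · 0.25^-0.18)]^(1/0.79).
D = 1810 m.
(1700/3000)^0.358 = 0.8160
6690^0.51 = 89.32
0.25^-0.18 = 1.283
Denominator = 1.5 × 0.8160 × 89.32 × 1.283 = 140.3
D / 140.3 = 1810 / 140.3 = 12.90
d = 12.90^(1/0.79) = 12.90^1.2658 = 25.46 m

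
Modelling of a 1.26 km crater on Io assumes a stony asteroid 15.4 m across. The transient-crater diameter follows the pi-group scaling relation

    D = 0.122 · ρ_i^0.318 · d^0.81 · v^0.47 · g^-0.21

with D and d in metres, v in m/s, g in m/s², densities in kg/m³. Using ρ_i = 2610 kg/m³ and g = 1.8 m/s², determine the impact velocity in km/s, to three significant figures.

Rearranging for v: v = [D / (0.122 · 2610^0.318 · 15.4^0.81 · 1.8^-0.21)]^(1/0.47).
D = 1260 m.
2610^0.318 = 12.20
15.4^0.81 = 9.160
1.8^-0.21 = 0.8839
Denominator = 0.122 × 12.20 × 9.160 × 0.8839 = 12.05
D / 12.05 = 1260 / 12.05 = 104.6
v = 104.6^(1/0.47) = 104.6^2.1277 = 19813 m/s

v ≈ 19.8 km/s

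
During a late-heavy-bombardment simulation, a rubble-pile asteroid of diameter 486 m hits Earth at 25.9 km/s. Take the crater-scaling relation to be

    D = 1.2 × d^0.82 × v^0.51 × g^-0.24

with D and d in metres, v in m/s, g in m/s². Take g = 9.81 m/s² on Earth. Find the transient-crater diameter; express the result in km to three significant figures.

In SI units: v = 25900 m/s.
d^0.82 = 486^0.82 = 159.6
v^0.51 = 25900^0.51 = 178.1
g^-0.24 = 9.81^-0.24 = 0.5781
D = 1.2 × 159.6 × 178.1 × 0.5781 = 19719 m
   = 19.72 km

D ≈ 19.7 km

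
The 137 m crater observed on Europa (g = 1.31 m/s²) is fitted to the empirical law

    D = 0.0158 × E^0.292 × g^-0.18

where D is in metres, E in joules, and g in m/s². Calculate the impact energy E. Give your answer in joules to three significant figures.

Rearranging: E = [D / (0.0158 · g^-0.18)]^(1/0.292).
g^-0.18 = 1.31^-0.18 = 0.9526
D / (0.0158 × 0.9526) = 137 / (0.01505) = 9.103 × 10^3
E = (9.103 × 10^3)^3.4247 = 3.623 × 10^13 J

E ≈ 3.62 × 10^13 J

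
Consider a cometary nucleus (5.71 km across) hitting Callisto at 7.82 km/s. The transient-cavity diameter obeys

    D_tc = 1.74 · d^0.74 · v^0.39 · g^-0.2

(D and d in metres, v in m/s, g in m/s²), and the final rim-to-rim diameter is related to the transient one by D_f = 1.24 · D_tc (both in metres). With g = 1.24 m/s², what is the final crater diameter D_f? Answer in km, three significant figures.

In SI: d = 5710 m, v = 7820 m/s.
d^0.74 = 5710^0.74 = 602.4
v^0.39 = 7820^0.39 = 32.99
g^-0.2 = 1.24^-0.2 = 0.9579
D_tc = 1.74 × 602.4 × 32.99 × 0.9579 = 33120 m
D_f = 1.24 × 33120 = 41069 m
     = 41.07 km

D_f ≈ 41.1 km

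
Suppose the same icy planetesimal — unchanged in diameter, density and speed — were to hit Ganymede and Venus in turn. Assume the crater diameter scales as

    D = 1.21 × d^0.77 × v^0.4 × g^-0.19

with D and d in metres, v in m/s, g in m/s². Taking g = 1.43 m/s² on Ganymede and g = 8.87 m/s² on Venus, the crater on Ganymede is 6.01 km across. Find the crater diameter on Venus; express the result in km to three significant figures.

D ≈ 4.25 km

All impactor-dependent factors cancel in the ratio, leaving D_Venus/D_Ganymede = (g_Venus/g_Ganymede)^-0.19.
(8.87/1.43)^-0.19 = 6.203^-0.19 = 0.7070
D_Venus = 0.7070 × 6.01 km = 4.25 km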